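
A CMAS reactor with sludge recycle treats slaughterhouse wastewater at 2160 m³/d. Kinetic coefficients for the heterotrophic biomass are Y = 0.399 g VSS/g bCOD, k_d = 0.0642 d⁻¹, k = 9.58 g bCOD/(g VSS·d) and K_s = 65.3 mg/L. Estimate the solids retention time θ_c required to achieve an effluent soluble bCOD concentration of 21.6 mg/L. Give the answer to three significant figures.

θ_c ≈ 1.13 d

Specific growth rate at S = 21.6 mg/L: μ = YkS/(K_s+S) = 0.399·9.58·21.6/(65.3+21.6) = 0.9501 d⁻¹.
1/θ_c = 0.9501 − 0.0642 = 0.8859 d⁻¹, so θ_c = 1.129 d.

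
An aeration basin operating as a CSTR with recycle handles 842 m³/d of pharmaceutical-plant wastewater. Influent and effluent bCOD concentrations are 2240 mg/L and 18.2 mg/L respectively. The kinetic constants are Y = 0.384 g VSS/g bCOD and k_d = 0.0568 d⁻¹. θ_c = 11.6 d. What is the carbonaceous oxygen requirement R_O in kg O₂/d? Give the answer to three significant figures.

Y_obs = Y / (1 + k_d θ_c) = 0.384 / (1 + 0.0568 × 11.6) = 0.384 / 1.659 = 0.2315.
ΔS = 2240 − 18.2 = 2222 mg/L, so the substrate removal rate is 842 × 2222/1000 = 1871 kg bCOD/d.
Net sludge production P_X = 0.2315 × 1871 = 433.0 kg VSS/d.
R_O = Q·ΔS − 1.42 P_X = 1871 − 614.9 = 1256 kg O₂/d.

R_O ≈ 1260 kg O₂/d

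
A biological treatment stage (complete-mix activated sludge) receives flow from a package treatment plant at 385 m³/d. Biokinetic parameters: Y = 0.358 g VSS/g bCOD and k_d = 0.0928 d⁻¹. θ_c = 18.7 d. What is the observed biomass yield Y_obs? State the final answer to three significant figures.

Y_obs ≈ 0.131 g VSS/g bCOD

Observed yield with endogenous decay: Y_obs = Y / (1 + k_d·θ_c) = 0.358 / (1 + 0.0928 × 18.7) = 0.358 / 2.735 = 0.1309 g VSS/g bCOD.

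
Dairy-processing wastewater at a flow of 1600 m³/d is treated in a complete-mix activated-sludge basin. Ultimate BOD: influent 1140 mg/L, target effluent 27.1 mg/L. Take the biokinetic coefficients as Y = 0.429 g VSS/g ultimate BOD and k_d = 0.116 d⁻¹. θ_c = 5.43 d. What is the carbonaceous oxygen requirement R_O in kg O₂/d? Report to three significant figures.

R_O ≈ 1120 kg O₂/d

Correct the yield for decay: Y_obs = Y/(1 + k_d θ_c) = 0.429 / (1 + 0.116 × 5.43) = 0.429 / 1.630 = 0.2632.
Mass of ultimate BOD removed per day: Q(S₀ − S) = 1600 × 1113 g/m³ = 1781 kg/d.
Biomass synthesised: P_X = Y_obs × 1781 = 468.7 kg VSS/d.
Carbonaceous O₂ demand = substrate oxidised − cell-mass equivalent = 1781 − 1.42 × 468.7 = 1115 kg O₂/d.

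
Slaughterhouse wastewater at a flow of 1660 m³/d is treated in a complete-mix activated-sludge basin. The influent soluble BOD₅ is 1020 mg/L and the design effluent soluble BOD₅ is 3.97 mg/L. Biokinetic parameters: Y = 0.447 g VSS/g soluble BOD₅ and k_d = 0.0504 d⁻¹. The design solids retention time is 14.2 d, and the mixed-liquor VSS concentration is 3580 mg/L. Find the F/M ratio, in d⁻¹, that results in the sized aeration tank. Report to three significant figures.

From the SRT design equation V = Y Q (S₀−S) θ_c / [X (1 + k_d θ_c)] = 0.447 × 1660 × (1020 − 3.97) × 14.2 / [3580 × (1 + 0.0504 × 14.2)] = 1.07×10^7 / 6142 = 1743 m³.
Food-to-microorganism ratio F/M = Q S₀ / (V X) = 1660 × 1020 / (1743 × 3580) = 0.2714 d⁻¹.

F/M ≈ 0.271 d⁻¹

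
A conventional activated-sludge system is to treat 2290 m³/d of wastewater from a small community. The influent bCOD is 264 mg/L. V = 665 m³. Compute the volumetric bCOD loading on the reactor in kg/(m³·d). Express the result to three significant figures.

L_v = Q S₀ / V = 2290 × 264 × 10⁻³ / 665.0 = 0.9091 kg/(m³·d).

L_v ≈ 0.909 kg bCOD/(m³·d)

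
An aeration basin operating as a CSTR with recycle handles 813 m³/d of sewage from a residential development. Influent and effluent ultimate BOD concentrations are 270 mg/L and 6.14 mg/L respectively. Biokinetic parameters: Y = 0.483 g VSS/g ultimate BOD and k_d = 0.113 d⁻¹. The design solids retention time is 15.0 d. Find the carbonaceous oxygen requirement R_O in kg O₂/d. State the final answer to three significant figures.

Y_obs = Y / (1 + k_d θ_c) = 0.483 / (1 + 0.113 × 15.0) = 0.483 / 2.695 = 0.1792.
ΔS = 270 − 6.14 = 263.9 mg/L, so the substrate removal rate is 813 × 263.9/1000 = 214.5 kg ultimate BOD/d.
Biomass synthesised: P_X = Y_obs × 214.5 = 38.45 kg VSS/d.
R_O = Q·ΔS − 1.42 P_X = 214.5 − 54.59 = 159.9 kg O₂/d.

R_O ≈ 160 kg O₂/d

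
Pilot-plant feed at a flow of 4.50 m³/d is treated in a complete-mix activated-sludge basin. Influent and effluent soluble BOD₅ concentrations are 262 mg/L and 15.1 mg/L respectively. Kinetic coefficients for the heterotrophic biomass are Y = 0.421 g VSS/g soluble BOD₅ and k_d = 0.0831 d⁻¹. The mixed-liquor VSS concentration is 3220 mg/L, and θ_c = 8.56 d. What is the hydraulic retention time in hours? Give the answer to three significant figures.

Steady-state biomass mass balance: V·X·(1 + k_d·θ_c) = Y·Q·(S₀ − S)·θ_c, so V = 0.421 × 4.50 × (262 − 15.1) × 8.56 / [3220 × (1 + 0.0831 × 8.56)] = 4×10^3 / 5511 = 0.7266 m³.
τ = V/Q = 0.7266/4.50 = 0.1615 d, or 3.875 h.

τ ≈ 3.88 h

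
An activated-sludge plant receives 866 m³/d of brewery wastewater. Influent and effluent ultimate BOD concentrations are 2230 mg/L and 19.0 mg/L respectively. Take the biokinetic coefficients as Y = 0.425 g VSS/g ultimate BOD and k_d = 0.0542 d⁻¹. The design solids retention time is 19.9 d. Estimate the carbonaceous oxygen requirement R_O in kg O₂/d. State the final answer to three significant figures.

Correct the yield for decay: Y_obs = Y/(1 + k_d θ_c) = 0.425 / (1 + 0.0542 × 19.9) = 0.425 / 2.079 = 0.2045.
Mass of ultimate BOD removed per day: Q(S₀ − S) = 866 × 2211 g/m³ = 1915 kg/d.
Biomass synthesised: P_X = Y_obs × 1915 = 391.5 kg VSS/d.
R_O = Q·ΔS − 1.42 P_X = 1915 − 555.9 = 1359 kg O₂/d.

R_O ≈ 1360 kg O₂/d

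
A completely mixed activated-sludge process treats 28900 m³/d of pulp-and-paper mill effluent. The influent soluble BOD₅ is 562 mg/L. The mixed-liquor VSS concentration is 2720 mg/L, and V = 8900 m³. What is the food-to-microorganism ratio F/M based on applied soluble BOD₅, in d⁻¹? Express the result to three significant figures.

F/M ≈ 0.671 d⁻¹

F/M = applied load / biomass = Q·S₀/(V·X) = 28900 × 562 / (8900 × 2720) = 0.6709 d⁻¹.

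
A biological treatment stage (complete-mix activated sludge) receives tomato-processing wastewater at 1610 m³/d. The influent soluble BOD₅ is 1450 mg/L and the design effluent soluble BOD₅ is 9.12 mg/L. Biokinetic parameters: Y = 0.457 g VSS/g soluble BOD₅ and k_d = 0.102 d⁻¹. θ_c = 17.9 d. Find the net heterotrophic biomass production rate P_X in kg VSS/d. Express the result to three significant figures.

Y_obs = Y / (1 + k_d θ_c) = 0.457 / (1 + 0.102 × 17.9) = 0.457 / 2.826 = 0.1617.
Q·(S₀ − S) = 1610 × (1450 − 9.12) × 10⁻³ = 2320 kg/d removed.
P_X = Y_obs · Q(S₀ − S) = 0.1617 × 2320 = 375.2 kg VSS/d.

P_X ≈ 375 kg VSS/d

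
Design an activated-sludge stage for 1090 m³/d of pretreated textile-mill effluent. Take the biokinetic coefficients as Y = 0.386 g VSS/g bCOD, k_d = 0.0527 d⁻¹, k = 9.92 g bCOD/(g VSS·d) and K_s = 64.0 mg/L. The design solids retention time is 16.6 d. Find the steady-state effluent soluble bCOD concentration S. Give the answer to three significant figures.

For a completely mixed reactor with recycle the Lawrence–McCarty relation gives S = K_s·(1 + k_d·θ_c) / [θ_c·(Y·k − k_d) − 1] = 64.0 × (1 + 0.0527 × 16.6) / [16.6 × (0.386 × 9.92 − 0.0527) − 1] = 120.0 / 61.69 = 1.945 mg/L.

S ≈ 1.95 mg/L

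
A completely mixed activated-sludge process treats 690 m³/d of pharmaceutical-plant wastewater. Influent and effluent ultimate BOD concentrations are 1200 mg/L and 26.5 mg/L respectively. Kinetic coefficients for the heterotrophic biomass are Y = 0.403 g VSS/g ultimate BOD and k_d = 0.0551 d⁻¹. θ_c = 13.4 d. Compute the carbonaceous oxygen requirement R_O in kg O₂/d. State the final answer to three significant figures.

R_O ≈ 543 kg O₂/d

Correct the yield for decay: Y_obs = Y/(1 + k_d θ_c) = 0.403 / (1 + 0.0551 × 13.4) = 0.403 / 1.738 = 0.2318.
Q·(S₀ − S) = 690 × (1200 − 26.5) × 10⁻³ = 809.7 kg/d removed.
Net sludge production P_X = 0.2318 × 809.7 = 187.7 kg VSS/d.
R_O = Q·ΔS − 1.42 P_X = 809.7 − 266.6 = 543.2 kg O₂/d.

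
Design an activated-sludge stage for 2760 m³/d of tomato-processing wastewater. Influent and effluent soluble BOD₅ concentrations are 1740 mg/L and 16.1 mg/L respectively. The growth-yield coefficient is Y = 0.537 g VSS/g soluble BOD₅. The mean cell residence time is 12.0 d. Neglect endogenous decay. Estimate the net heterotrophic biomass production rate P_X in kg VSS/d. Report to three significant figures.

P_X ≈ 2560 kg VSS/d

With endogenous decay neglected, the observed yield equals the true yield: Y_obs = Y = 0.537 g VSS/g soluble BOD₅.
ΔS = 1740 − 16.1 = 1724 mg/L, so the substrate removal rate is 2760 × 1724/1000 = 4758 kg soluble BOD₅/d.
Biomass produced: P_X = Y_obs·Q·ΔS = 0.5370 × 4758 ≈ 2555 kg VSS/d.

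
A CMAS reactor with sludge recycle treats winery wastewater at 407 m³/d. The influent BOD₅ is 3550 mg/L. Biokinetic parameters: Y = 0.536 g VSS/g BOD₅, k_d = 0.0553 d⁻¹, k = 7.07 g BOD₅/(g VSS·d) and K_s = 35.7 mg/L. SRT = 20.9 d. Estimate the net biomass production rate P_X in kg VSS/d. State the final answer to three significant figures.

From the Monod/SRT balance for a CMAS, S = K_s·(1+k_d θ_c)/[θ_c·(Y k − k_d) − 1] = 35.7 × (1 + 0.0553 × 20.9) / [20.9 × (0.536 × 7.07 − 0.0553) − 1] = 76.96 / 77.05 = 0.9989 mg/L.
The observed yield is Y_obs = Y/(1 + k_d·θ_c) = 0.536 / (1 + 0.0553 × 20.9) = 0.536 / 2.156 = 0.2486 g VSS per g BOD₅ removed.
Q·(S₀ − S) = 407 × (3550 − 0.999) × 10⁻³ = 1444 kg/d removed.
Net biomass production P_X = Y_obs × Q·(S₀ − S) = 0.2486 × 1444 = 359.1 kg VSS/d.

P_X ≈ 359 kg VSS/d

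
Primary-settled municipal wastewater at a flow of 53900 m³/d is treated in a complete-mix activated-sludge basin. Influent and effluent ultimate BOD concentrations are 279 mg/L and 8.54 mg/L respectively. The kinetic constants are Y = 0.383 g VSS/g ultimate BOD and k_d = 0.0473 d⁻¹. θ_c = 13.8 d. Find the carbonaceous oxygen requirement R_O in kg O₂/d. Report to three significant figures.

Observed yield with endogenous decay: Y_obs = Y / (1 + k_d·θ_c) = 0.383 / (1 + 0.0473 × 13.8) = 0.383 / 1.653 = 0.2317 g VSS/g ultimate BOD.
Substrate removed = Q·(S₀ − S) = 53900 m³/d × (279 − 8.54) g/m³ = 1.46×10^7 g/d = 14578 kg/d.
Biomass synthesised: P_X = Y_obs × 14578 = 3378 kg VSS/d.
Carbonaceous O₂ demand = substrate oxidised − cell-mass equivalent = 14578 − 1.42 × 3378 = 9781 kg O₂/d.

R_O ≈ 9780 kg O₂/d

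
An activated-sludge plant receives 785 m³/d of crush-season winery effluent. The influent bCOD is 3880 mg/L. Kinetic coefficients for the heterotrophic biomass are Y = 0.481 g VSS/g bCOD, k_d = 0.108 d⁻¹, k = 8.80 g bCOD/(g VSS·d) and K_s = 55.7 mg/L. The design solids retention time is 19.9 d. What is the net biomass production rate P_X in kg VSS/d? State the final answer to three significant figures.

For a completely mixed reactor with recycle the Lawrence–McCarty relation gives S = K_s·(1 + k_d·θ_c) / [θ_c·(Y·k − k_d) − 1] = 55.7 × (1 + 0.108 × 19.9) / [19.9 × (0.481 × 8.80 − 0.108) − 1] = 175.4 / 81.08 = 2.163 mg/L.
Observed yield with endogenous decay: Y_obs = Y / (1 + k_d·θ_c) = 0.481 / (1 + 0.108 × 19.9) = 0.481 / 3.149 = 0.1527 g VSS/g bCOD.
ΔS = 3880 − 2.16 = 3878 mg/L, so the substrate removal rate is 785 × 3878/1000 = 3044 kg bCOD/d.
Net biomass production P_X = Y_obs × Q·(S₀ − S) = 0.1527 × 3044 = 464.9 kg VSS/d.

P_X ≈ 465 kg VSS/d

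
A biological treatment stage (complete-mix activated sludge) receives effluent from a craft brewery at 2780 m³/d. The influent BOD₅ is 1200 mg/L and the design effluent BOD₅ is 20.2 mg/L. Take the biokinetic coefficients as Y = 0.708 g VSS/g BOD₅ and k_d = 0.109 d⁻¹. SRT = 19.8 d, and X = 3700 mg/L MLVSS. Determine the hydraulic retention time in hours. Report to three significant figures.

τ ≈ 34.0 h

Rearranging the biomass balance for a CMAS with decay, V = Y·Q·ΔS·θ_c / [X·(1+k_d θ_c)] = 0.708 × 2780 × (1200 − 20.2) × 19.8 / [3700 × (1 + 0.109 × 19.8)] = 4.6×10^7 / 11685 = 3935 m³.
HRT = V/Q = 3935 m³ / 2780 m³·d⁻¹ = 1.415 d × 24 = 33.97 h.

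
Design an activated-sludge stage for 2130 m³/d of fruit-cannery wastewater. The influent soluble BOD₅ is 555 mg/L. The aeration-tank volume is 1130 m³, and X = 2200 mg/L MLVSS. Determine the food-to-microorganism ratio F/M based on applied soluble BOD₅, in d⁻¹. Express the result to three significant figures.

F/M ≈ 0.476 d⁻¹

F/M = applied load / biomass = Q·S₀/(V·X) = 2130 × 555 / (1130 × 2200) = 0.4755 d⁻¹.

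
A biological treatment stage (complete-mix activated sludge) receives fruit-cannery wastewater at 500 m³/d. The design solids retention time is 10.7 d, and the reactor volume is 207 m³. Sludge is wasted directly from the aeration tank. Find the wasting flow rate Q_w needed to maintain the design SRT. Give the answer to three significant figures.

For wasting at MLVSS concentration, Q_w = V/θ_c = 207.0/10.7 = 19.35 m³/d.

Q_w ≈ 19.3 m³/d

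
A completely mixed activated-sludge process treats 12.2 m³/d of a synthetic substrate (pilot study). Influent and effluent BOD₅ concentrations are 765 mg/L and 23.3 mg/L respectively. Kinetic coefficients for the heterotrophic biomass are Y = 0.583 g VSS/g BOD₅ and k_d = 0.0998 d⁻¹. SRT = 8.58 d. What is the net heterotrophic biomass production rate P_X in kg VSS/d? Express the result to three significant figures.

Y_obs = Y / (1 + k_d θ_c) = 0.583 / (1 + 0.0998 × 8.58) = 0.583 / 1.856 = 0.3141.
ΔS = 765 − 23.3 = 741.7 mg/L, so the substrate removal rate is 12.2 × 741.7/1000 = 9.049 kg BOD₅/d.
P_X = Y_obs · Q(S₀ − S) = 0.3141 × 9.049 = 2.842 kg VSS/d.

P_X ≈ 2.84 kg VSS/d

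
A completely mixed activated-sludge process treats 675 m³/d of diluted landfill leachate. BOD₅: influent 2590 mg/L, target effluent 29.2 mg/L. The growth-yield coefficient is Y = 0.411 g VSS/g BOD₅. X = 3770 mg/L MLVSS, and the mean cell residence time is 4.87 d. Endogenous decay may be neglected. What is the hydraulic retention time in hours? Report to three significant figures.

τ ≈ 32.6 h

Biomass mass balance (decay neglected): V·X = Y·Q·(S₀ − S)·θ_c, so V = 0.411 × 675 × (2590 − 29.2) × 4.87 / 3770 = 917.7 m³.
HRT = V/Q = 917.7 m³ / 675 m³·d⁻¹ = 1.360 d × 24 = 32.63 h.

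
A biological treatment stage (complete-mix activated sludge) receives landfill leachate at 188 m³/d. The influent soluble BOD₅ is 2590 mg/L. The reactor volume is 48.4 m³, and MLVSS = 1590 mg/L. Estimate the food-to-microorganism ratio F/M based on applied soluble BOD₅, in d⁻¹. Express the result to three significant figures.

F/M ≈ 6.33 d⁻¹

Food-to-microorganism ratio F/M = Q S₀ / (V X) = 188 × 2590 / (48.40 × 1590) = 6.327 d⁻¹.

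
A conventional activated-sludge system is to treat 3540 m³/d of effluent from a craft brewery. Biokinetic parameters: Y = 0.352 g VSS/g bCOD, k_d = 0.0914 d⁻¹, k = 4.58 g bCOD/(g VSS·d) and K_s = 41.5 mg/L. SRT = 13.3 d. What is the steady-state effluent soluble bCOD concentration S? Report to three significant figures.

From the Monod/SRT balance for a CMAS, S = K_s·(1+k_d θ_c)/[θ_c·(Y k − k_d) − 1] = 41.5 × (1 + 0.0914 × 13.3) / [13.3 × (0.352 × 4.58 − 0.0914) − 1] = 91.95 / 19.23 = 4.782 mg/L.

S ≈ 4.78 mg/L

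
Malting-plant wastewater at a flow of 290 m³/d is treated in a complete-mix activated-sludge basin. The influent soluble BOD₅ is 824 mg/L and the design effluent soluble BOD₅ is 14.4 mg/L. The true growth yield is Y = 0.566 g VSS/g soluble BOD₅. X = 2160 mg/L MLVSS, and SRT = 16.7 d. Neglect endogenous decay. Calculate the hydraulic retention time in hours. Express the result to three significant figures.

Biomass mass balance (decay neglected): V·X = Y·Q·(S₀ − S)·θ_c, so V = 0.566 × 290 × (824 − 14.4) × 16.7 / 2160 = 1027 m³.
HRT = V/Q = 1027 m³ / 290 m³·d⁻¹ = 3.543 d × 24 = 85.03 h.

τ ≈ 85.0 h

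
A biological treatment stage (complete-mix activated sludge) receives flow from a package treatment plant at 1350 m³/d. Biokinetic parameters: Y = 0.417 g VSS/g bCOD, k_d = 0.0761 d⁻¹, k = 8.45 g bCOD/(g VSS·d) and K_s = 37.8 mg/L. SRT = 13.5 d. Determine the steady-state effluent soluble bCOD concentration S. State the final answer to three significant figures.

S ≈ 1.68 mg/L

Effluent substrate depends only on kinetics and SRT: S = K_s(1 + k_d θ_c) / [θ_c(Yk − k_d) − 1] = 37.8 × (1 + 0.0761 × 13.5) / [13.5 × (0.417 × 8.45 − 0.0761) − 1] = 76.63 / 45.54 = 1.683 mg/L.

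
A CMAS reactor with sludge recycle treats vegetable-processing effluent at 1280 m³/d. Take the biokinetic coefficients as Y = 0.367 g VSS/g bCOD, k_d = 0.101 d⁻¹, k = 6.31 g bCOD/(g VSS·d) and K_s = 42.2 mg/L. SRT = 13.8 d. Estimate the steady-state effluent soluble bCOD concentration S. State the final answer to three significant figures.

For a completely mixed reactor with recycle the Lawrence–McCarty relation gives S = K_s·(1 + k_d·θ_c) / [θ_c·(Y·k − k_d) − 1] = 42.2 × (1 + 0.101 × 13.8) / [13.8 × (0.367 × 6.31 − 0.101) − 1] = 101.0 / 29.56 = 3.417 mg/L.

S ≈ 3.42 mg/L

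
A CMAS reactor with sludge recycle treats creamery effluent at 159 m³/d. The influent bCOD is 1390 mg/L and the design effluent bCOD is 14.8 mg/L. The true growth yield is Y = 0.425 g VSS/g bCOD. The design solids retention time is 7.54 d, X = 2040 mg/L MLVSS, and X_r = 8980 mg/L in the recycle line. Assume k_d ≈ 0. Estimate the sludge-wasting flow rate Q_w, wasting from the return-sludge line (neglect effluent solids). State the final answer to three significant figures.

Q_w ≈ 10.3 m³/d

Biomass mass balance (decay neglected): V·X = Y·Q·(S₀ − S)·θ_c, so V = 0.425 × 159 × (1390 − 14.8) × 7.54 / 2040 = 343.5 m³.
Wasting from the return line (neglecting effluent solids): Q_w = V·X / (θ_c·X_r) = 343.5 × 2040 / (7.54 × 8980) = 10.35 m³/d.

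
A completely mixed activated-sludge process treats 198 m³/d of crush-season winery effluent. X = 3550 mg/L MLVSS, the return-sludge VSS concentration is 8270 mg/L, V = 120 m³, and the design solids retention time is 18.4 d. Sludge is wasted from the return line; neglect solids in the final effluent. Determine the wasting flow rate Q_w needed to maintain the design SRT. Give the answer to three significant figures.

Q_w = (V·X)/(θ_c X_r) = 120.0 × 3550 / (18.4 × 8270) = 2.800 m³/d.

Q_w ≈ 2.80 m³/d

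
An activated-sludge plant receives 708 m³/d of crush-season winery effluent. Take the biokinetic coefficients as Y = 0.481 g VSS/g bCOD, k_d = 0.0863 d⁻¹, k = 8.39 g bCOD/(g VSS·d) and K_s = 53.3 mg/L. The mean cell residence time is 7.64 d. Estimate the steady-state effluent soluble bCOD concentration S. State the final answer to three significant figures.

S ≈ 3.03 mg/L

From the Monod/SRT balance for a CMAS, S = K_s·(1+k_d θ_c)/[θ_c·(Y k − k_d) − 1] = 53.3 × (1 + 0.0863 × 7.64) / [7.64 × (0.481 × 8.39 − 0.0863) − 1] = 88.44 / 29.17 = 3.032 mg/L.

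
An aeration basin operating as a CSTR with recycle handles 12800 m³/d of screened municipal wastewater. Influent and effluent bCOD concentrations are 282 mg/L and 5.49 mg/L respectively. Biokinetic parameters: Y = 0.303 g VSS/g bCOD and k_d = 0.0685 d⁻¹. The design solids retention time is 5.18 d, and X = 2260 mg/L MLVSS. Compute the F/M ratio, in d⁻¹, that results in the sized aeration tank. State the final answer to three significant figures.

F/M ≈ 0.880 d⁻¹

Rearranging the biomass balance for a CMAS with decay, V = Y·Q·ΔS·θ_c / [X·(1+k_d θ_c)] = 0.303 × 12800 × (282 − 5.49) × 5.18 / [2260 × (1 + 0.0685 × 5.18)] = 5.56×10^6 / 3062 = 1814 m³.
F/M = applied load / biomass = Q·S₀/(V·X) = 12800 × 282 / (1814 × 2260) = 0.8803 d⁻¹.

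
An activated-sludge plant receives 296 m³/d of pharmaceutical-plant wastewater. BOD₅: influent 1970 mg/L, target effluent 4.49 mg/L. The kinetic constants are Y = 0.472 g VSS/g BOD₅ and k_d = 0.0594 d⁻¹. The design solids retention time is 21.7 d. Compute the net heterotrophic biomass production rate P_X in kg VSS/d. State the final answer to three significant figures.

The observed yield is Y_obs = Y/(1 + k_d·θ_c) = 0.472 / (1 + 0.0594 × 21.7) = 0.472 / 2.289 = 0.2062 g VSS per g BOD₅ removed.
ΔS = 1970 − 4.49 = 1966 mg/L, so the substrate removal rate is 296 × 1966/1000 = 581.8 kg BOD₅/d.
Net biomass production P_X = Y_obs × Q·(S₀ − S) = 0.2062 × 581.8 = 120.0 kg VSS/d.

P_X ≈ 120 kg VSS/d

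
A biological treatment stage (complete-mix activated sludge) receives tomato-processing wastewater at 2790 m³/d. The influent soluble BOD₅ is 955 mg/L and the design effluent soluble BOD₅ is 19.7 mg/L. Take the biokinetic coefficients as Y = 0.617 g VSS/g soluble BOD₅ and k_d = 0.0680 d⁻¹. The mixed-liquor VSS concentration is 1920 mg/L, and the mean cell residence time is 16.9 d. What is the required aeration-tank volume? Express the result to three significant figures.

From the SRT design equation V = Y Q (S₀−S) θ_c / [X (1 + k_d θ_c)] = 0.617 × 2790 × (955 − 19.7) × 16.9 / [1920 × (1 + 0.0680 × 16.9)] = 2.72×10^7 / 4126 = 6594 m³.

V ≈ 6590 m³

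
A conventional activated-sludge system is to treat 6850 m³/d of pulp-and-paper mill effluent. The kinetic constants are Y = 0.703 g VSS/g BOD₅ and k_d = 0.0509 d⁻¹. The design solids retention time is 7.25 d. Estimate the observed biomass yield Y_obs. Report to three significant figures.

Y_obs = Y / (1 + k_d θ_c) = 0.703 / (1 + 0.0509 × 7.25) = 0.703 / 1.369 = 0.5135.

Y_obs ≈ 0.514 g VSS/g BOD₅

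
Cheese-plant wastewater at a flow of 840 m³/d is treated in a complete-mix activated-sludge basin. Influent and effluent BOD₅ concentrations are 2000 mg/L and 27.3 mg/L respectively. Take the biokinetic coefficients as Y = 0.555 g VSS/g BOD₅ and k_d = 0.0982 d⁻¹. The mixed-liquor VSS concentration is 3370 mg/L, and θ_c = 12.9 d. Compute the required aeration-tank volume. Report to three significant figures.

From the SRT design equation V = Y Q (S₀−S) θ_c / [X (1 + k_d θ_c)] = 0.555 × 840 × (2000 − 27.3) × 12.9 / [3370 × (1 + 0.0982 × 12.9)] = 1.19×10^7 / 7639 = 1553 m³.

V ≈ 1550 m³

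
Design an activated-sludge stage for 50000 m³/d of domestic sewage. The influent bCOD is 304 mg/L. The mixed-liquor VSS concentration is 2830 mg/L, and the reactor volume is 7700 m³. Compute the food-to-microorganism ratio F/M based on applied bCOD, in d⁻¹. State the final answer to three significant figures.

Food-to-microorganism ratio F/M = Q S₀ / (V X) = 50000 × 304 / (7700 × 2830) = 0.6975 d⁻¹.

F/M ≈ 0.698 d⁻¹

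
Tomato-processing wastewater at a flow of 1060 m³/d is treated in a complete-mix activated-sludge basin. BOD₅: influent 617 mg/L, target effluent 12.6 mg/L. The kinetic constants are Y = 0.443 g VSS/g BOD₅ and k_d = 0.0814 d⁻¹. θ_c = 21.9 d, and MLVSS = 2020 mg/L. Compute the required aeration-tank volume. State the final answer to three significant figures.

V ≈ 1110 m³

Rearranging the biomass balance for a CMAS with decay, V = Y·Q·ΔS·θ_c / [X·(1+k_d θ_c)] = 0.443 × 1060 × (617 − 12.6) × 21.9 / [2020 × (1 + 0.0814 × 21.9)] = 6.22×10^6 / 5621 = 1106 m³.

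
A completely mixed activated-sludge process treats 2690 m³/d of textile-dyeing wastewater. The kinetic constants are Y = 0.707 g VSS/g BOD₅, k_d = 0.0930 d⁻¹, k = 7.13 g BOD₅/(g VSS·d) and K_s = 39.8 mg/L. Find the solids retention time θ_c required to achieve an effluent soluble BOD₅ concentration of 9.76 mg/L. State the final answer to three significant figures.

Specific growth rate at S = 9.76 mg/L: μ = YkS/(K_s+S) = 0.707·7.13·9.76/(39.8+9.76) = 0.9927 d⁻¹.
1/θ_c = 0.9927 − 0.0930 = 0.8997 d⁻¹, so θ_c = 1.111 d.

θ_c ≈ 1.11 d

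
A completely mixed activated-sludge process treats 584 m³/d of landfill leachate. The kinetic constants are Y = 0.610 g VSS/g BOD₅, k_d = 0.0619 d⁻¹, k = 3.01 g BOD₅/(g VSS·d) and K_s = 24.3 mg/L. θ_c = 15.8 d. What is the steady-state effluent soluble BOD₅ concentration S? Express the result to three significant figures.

S ≈ 1.78 mg/L

From the Monod/SRT balance for a CMAS, S = K_s·(1+k_d θ_c)/[θ_c·(Y k − k_d) − 1] = 24.3 × (1 + 0.0619 × 15.8) / [15.8 × (0.610 × 3.01 − 0.0619) − 1] = 48.07 / 27.03 = 1.778 mg/L.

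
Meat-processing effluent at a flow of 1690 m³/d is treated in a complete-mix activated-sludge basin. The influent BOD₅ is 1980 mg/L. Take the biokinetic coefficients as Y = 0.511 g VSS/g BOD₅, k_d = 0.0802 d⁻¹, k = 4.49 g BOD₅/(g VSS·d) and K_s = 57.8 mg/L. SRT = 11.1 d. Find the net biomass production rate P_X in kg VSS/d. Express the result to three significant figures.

P_X ≈ 902 kg VSS/d

From the Monod/SRT balance for a CMAS, S = K_s·(1+k_d θ_c)/[θ_c·(Y k − k_d) − 1] = 57.8 × (1 + 0.0802 × 11.1) / [11.1 × (0.511 × 4.49 − 0.0802) − 1] = 109.3 / 23.58 = 4.634 mg/L.
Observed yield with endogenous decay: Y_obs = Y / (1 + k_d·θ_c) = 0.511 / (1 + 0.0802 × 11.1) = 0.511 / 1.890 = 0.2703 g VSS/g BOD₅.
ΔS = 1980 − 4.63 = 1975 mg/L, so the substrate removal rate is 1690 × 1975/1000 = 3338 kg BOD₅/d.
So the net sludge growth is P_X = 0.2703 × 3338 = 902.5 kg VSS/d.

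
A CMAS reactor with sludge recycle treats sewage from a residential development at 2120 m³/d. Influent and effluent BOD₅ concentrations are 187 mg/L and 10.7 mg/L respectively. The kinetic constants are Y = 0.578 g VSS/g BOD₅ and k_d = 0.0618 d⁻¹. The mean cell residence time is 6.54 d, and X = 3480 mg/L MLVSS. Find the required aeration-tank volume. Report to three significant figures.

From the SRT design equation V = Y Q (S₀−S) θ_c / [X (1 + k_d θ_c)] = 0.578 × 2120 × (187 − 10.7) × 6.54 / [3480 × (1 + 0.0618 × 6.54)] = 1.41×10^6 / 4887 = 289.1 m³.

V ≈ 289 m³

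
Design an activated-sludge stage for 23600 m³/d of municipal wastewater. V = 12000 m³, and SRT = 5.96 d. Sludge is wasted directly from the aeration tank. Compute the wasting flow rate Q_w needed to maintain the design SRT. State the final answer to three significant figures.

Q_w ≈ 2010 m³/d

Wasting from the aeration tank: Q_w = V / θ_c = 12000 / 5.96 = 2013 m³/d.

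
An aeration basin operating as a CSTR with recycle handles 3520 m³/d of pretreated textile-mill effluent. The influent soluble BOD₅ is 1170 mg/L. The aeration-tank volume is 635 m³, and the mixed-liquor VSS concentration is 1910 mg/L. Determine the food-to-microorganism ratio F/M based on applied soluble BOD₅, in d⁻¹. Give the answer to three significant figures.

F/M ≈ 3.40 d⁻¹

F/M = applied load / biomass = Q·S₀/(V·X) = 3520 × 1170 / (635.0 × 1910) = 3.396 d⁻¹.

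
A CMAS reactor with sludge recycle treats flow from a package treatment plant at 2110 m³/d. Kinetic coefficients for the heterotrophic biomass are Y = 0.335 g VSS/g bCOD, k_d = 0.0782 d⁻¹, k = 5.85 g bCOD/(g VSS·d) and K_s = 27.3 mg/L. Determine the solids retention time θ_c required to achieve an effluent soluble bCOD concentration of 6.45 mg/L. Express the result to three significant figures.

θ_c ≈ 3.37 d

Specific growth rate at S = 6.45 mg/L: μ = YkS/(K_s+S) = 0.335·5.85·6.45/(27.3+6.45) = 0.3745 d⁻¹.
θ_c = 1/(μ − k_d) = 1/(0.3745 − 0.0782) = 1/0.2963 = 3.375 d.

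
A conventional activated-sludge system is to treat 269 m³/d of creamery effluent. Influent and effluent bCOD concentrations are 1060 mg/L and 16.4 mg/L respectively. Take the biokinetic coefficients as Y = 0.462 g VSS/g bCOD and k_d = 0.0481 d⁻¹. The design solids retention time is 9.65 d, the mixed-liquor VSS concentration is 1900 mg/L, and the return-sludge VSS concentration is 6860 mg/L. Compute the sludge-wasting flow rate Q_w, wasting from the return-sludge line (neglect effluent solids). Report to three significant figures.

Q_w ≈ 12.9 m³/d

Steady-state biomass mass balance: V·X·(1 + k_d·θ_c) = Y·Q·(S₀ − S)·θ_c, so V = 0.462 × 269 × (1060 − 16.4) × 9.65 / [1900 × (1 + 0.0481 × 9.65)] = 1.25×10^6 / 2782 = 449.9 m³.
Q_w = (V·X)/(θ_c X_r) = 449.9 × 1900 / (9.65 × 6860) = 12.91 m³/d.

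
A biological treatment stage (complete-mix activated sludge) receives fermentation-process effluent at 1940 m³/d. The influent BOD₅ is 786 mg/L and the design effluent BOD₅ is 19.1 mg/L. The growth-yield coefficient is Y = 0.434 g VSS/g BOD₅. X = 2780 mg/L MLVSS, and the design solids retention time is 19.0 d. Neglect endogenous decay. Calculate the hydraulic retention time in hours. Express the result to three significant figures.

Biomass mass balance (decay neglected): V·X = Y·Q·(S₀ − S)·θ_c, so V = 0.434 × 1940 × (786 − 19.1) × 19.0 / 2780 = 4413 m³.
Hydraulic retention time τ = V/Q = 4413 / 1940 = 2.275 d = 54.59 h.

τ ≈ 54.6 h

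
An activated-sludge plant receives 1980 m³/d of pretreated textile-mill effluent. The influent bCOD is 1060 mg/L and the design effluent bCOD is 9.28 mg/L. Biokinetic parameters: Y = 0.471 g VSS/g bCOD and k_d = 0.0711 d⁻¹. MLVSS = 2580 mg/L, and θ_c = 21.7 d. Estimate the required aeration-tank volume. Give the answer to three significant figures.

V ≈ 3240 m³

Steady-state biomass mass balance: V·X·(1 + k_d·θ_c) = Y·Q·(S₀ − S)·θ_c, so V = 0.471 × 1980 × (1060 − 9.28) × 21.7 / [2580 × (1 + 0.0711 × 21.7)] = 2.13×10^7 / 6561 = 3241 m³.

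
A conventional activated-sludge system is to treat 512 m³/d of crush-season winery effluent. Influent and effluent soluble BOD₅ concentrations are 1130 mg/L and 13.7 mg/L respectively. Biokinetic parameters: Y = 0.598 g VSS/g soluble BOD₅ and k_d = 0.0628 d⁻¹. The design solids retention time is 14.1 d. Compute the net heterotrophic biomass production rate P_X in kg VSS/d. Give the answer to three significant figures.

Correct the yield for decay: Y_obs = Y/(1 + k_d θ_c) = 0.598 / (1 + 0.0628 × 14.1) = 0.598 / 1.885 = 0.3172.
Q·(S₀ − S) = 512 × (1130 − 13.7) × 10⁻³ = 571.5 kg/d removed.
Biomass produced: P_X = Y_obs·Q·ΔS = 0.3172 × 571.5 ≈ 181.3 kg VSS/d.

P_X ≈ 181 kg VSS/d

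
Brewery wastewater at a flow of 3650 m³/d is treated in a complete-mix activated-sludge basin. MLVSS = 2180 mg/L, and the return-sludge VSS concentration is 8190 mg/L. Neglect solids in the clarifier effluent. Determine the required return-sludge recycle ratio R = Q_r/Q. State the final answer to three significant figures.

R = Q_r/Q = X/(X_r − X) = 2180 / (8190 − 2180) = 0.3627.

R ≈ 0.363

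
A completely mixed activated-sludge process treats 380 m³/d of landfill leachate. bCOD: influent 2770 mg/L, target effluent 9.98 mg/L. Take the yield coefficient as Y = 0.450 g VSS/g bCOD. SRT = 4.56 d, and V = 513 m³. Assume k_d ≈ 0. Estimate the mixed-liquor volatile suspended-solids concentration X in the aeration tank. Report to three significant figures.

X = Y·Q·ΔS·θ_c / V = 0.450 × 380 × (2770 − 9.98) × 4.56 / 513 = 4195 mg/L.

X ≈ 4200 mg/L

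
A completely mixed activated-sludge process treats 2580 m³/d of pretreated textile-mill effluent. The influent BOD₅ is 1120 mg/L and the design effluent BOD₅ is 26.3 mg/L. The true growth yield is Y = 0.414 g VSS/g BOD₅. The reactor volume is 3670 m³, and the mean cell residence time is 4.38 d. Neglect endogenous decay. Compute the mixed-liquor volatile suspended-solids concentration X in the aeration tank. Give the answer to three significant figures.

X ≈ 1390 mg/L

Without decay, X = Y Q (S₀−S) θ_c / V = 0.414 × 2580 × (1120 − 26.3) × 4.38 / 3670 = 1394 mg/L.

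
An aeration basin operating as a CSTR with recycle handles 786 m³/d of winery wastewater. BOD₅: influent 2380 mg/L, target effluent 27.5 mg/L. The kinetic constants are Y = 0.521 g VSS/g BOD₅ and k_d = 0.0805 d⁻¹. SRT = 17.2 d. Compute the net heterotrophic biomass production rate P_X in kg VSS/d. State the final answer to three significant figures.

Y_obs = Y / (1 + k_d θ_c) = 0.521 / (1 + 0.0805 × 17.2) = 0.521 / 2.385 = 0.2185.
Substrate removed = Q·(S₀ − S) = 786 m³/d × (2380 − 27.5) g/m³ = 1.85×10^6 g/d = 1849 kg/d.
P_X = Y_obs · Q(S₀ − S) = 0.2185 × 1849 = 404.0 kg VSS/d.

P_X ≈ 404 kg VSS/d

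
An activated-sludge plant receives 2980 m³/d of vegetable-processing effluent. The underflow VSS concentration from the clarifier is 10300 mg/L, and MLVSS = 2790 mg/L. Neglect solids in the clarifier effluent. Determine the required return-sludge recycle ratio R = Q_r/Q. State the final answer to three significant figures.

R ≈ 0.372

R = Q_r/Q = X/(X_r − X) = 2790 / (10300 − 2790) = 0.3715.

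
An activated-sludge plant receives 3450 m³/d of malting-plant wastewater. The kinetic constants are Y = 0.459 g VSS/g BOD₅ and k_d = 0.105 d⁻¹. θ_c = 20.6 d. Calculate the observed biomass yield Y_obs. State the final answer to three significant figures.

Correct the yield for decay: Y_obs = Y/(1 + k_d θ_c) = 0.459 / (1 + 0.105 × 20.6) = 0.459 / 3.163 = 0.1451.

Y_obs ≈ 0.145 g VSS/g BOD₅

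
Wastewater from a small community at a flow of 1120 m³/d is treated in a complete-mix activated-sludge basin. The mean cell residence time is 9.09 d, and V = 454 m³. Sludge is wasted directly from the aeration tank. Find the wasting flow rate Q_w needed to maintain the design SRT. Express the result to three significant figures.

Q_w ≈ 49.9 m³/d

For wasting at MLVSS concentration, Q_w = V/θ_c = 454.0/9.09 = 49.94 m³/d.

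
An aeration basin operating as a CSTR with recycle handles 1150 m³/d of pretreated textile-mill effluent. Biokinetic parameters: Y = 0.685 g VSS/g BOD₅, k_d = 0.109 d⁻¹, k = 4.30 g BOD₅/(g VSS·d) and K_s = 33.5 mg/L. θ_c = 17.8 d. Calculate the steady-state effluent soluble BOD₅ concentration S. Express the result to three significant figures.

For a completely mixed reactor with recycle the Lawrence–McCarty relation gives S = K_s·(1 + k_d·θ_c) / [θ_c·(Y·k − k_d) − 1] = 33.5 × (1 + 0.109 × 17.8) / [17.8 × (0.685 × 4.30 − 0.109) − 1] = 98.50 / 49.49 = 1.990 mg/L.

S ≈ 1.99 mg/L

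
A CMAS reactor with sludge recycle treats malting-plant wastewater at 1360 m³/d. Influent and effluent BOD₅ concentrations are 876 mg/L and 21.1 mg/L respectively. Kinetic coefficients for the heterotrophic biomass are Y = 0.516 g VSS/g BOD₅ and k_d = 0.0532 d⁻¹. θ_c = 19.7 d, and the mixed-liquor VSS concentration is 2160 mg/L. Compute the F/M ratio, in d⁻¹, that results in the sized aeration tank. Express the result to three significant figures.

From the SRT design equation V = Y Q (S₀−S) θ_c / [X (1 + k_d θ_c)] = 0.516 × 1360 × (876 − 21.1) × 19.7 / [2160 × (1 + 0.0532 × 19.7)] = 1.18×10^7 / 4424 = 2672 m³.
F/M = applied load / biomass = Q·S₀/(V·X) = 1360 × 876 / (2672 × 2160) = 0.2064 d⁻¹.

F/M ≈ 0.206 d⁻¹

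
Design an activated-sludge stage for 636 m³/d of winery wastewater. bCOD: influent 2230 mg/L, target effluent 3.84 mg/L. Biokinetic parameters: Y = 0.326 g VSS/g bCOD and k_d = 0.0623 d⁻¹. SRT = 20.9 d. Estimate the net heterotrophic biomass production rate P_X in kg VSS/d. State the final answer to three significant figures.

Y_obs = Y / (1 + k_d θ_c) = 0.326 / (1 + 0.0623 × 20.9) = 0.326 / 2.302 = 0.1416.
ΔS = 2230 − 3.84 = 2226 mg/L, so the substrate removal rate is 636 × 2226/1000 = 1416 kg bCOD/d.
P_X = Y_obs · Q(S₀ − S) = 0.1416 × 1416 = 200.5 kg VSS/d.

P_X ≈ 200 kg VSS/d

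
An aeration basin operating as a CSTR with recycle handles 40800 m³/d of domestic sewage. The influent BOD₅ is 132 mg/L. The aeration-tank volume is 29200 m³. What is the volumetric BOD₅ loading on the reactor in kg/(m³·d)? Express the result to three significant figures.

Applied BOD₅ load per unit volume = Q·S₀/V = (40800 × 132/1000)/29200 = 0.1844 kg BOD₅·m⁻³·d⁻¹.

L_v ≈ 0.184 kg BOD₅/(m³·d)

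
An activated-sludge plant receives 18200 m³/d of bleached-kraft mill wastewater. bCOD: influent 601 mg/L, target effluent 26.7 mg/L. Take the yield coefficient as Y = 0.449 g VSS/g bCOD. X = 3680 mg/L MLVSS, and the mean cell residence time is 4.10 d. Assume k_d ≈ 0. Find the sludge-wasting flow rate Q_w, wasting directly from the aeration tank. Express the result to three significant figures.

Q_w ≈ 1280 m³/d

Biomass mass balance (decay neglected): V·X = Y·Q·(S₀ − S)·θ_c, so V = 0.449 × 18200 × (601 − 26.7) × 4.10 / 3680 = 5229 m³.
With mixed-liquor wasting, θ_c = V/Q_w, so Q_w = V/θ_c = 5229/4.10 = 1275 m³/d.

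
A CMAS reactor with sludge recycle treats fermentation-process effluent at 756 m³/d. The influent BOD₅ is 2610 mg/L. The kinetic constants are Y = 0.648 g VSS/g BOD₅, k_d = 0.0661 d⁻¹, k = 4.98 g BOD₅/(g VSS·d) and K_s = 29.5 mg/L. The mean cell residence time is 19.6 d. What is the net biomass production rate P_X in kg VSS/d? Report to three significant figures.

P_X ≈ 557 kg VSS/d

From the Monod/SRT balance for a CMAS, S = K_s·(1+k_d θ_c)/[θ_c·(Y k − k_d) − 1] = 29.5 × (1 + 0.0661 × 19.6) / [19.6 × (0.648 × 4.98 − 0.0661) − 1] = 67.72 / 60.95 = 1.111 mg/L.
The observed yield is Y_obs = Y/(1 + k_d·θ_c) = 0.648 / (1 + 0.0661 × 19.6) = 0.648 / 2.296 = 0.2823 g VSS per g BOD₅ removed.
Mass of BOD₅ removed per day: Q(S₀ − S) = 756 × 2609 g/m³ = 1972 kg/d.
Net biomass production P_X = Y_obs × Q·(S₀ − S) = 0.2823 × 1972 = 556.8 kg VSS/d.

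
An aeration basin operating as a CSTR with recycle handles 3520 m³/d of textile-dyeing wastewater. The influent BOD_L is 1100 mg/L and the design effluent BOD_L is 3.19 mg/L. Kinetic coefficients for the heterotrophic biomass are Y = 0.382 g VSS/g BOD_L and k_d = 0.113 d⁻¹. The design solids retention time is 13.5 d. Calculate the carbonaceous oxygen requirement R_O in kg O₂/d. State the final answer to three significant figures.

The observed yield is Y_obs = Y/(1 + k_d·θ_c) = 0.382 / (1 + 0.113 × 13.5) = 0.382 / 2.526 = 0.1513 g VSS per g BOD_L removed.
Substrate removed = Q·(S₀ − S) = 3520 m³/d × (1100 − 3.19) g/m³ = 3.86×10^6 g/d = 3861 kg/d.
Net sludge production P_X = 0.1513 × 3861 = 584.0 kg VSS/d.
R_O = Q·ΔS − 1.42 P_X = 3861 − 829.2 = 3032 kg O₂/d.

R_O ≈ 3030 kg O₂/d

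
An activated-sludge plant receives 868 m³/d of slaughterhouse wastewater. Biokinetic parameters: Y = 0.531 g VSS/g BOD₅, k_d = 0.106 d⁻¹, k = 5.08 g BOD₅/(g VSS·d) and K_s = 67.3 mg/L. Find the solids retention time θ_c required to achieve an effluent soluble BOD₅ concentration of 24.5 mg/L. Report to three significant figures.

Specific growth rate at S = 24.5 mg/L: μ = YkS/(K_s+S) = 0.531·5.08·24.5/(67.3+24.5) = 0.7199 d⁻¹.
Then 1/θ_c = μ − k_d = 0.7199 − 0.106 = 0.6139 d⁻¹, giving θ_c = 1.629 d.

θ_c ≈ 1.63 d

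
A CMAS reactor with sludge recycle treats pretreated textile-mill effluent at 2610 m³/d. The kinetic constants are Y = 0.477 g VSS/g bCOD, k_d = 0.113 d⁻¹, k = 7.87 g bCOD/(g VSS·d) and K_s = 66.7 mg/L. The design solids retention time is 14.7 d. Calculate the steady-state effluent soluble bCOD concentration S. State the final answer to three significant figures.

S ≈ 3.38 mg/L

From the Monod/SRT balance for a CMAS, S = K_s·(1+k_d θ_c)/[θ_c·(Y k − k_d) − 1] = 66.7 × (1 + 0.113 × 14.7) / [14.7 × (0.477 × 7.87 − 0.113) − 1] = 177.5 / 52.52 = 3.379 mg/L.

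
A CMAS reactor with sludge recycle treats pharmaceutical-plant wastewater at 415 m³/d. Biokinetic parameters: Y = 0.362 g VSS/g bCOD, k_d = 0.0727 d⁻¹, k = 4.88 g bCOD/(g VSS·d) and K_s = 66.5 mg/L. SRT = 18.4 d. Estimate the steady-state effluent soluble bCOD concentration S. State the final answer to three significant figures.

For a completely mixed reactor with recycle the Lawrence–McCarty relation gives S = K_s·(1 + k_d·θ_c) / [θ_c·(Y·k − k_d) − 1] = 66.5 × (1 + 0.0727 × 18.4) / [18.4 × (0.362 × 4.88 − 0.0727) − 1] = 155.5 / 30.17 = 5.153 mg/L.

S ≈ 5.15 mg/L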